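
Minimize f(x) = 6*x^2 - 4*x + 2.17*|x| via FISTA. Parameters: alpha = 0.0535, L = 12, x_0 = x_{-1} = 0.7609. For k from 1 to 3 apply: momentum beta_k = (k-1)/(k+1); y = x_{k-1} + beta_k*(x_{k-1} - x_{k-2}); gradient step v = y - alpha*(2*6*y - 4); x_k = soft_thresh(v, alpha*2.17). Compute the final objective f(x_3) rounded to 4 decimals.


FISTA on f(x) = 6*x^2 - 4*x + 2.17*|x|
L = 12, alpha = 0.0535
Iteration 1: beta = 0.0, y = 0.7609 + 0.0*(0.7609 - 0.7609) = 0.7609
  grad(y) = 5.1308, v = y - alpha*grad = 0.4864
  prox(v) = soft_thresh(0.4864, 0.1161) = 0.3703
Iteration 2: beta = 0.3333, y = 0.3703 + 0.3333*(0.3703 - 0.7609) = 0.2401
  grad(y) = -1.1187, v = y - alpha*grad = 0.3
  prox(v) = soft_thresh(0.3, 0.1161) = 0.1839
Iteration 3: beta = 0.5, y = 0.1839 + 0.5*(0.1839 - 0.3703) = 0.0906
  grad(y) = -2.9123, v = y - alpha*grad = 0.2465
  prox(v) = soft_thresh(0.2465, 0.1161) = 0.1304
f(x_3) = 6*0.1304^2 - 4*0.1304 + 2.17*|0.1304| = -0.1366


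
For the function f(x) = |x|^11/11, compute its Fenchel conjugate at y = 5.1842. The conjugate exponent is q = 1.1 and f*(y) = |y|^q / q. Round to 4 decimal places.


The conjugate exponent q satisfies 1/p + 1/q = 1.
p = 11, so q = 11/(11 - 1) = 1.1
|y|^q = 5.1842^1.1 = 6.1115
f*(5.1842) = 6.1115 / 1.1 = 5.5559


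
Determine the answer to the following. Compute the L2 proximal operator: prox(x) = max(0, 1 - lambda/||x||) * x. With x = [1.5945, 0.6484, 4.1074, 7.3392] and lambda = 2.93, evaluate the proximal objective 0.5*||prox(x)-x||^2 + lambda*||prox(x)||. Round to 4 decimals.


Step 1: Compute ||x||.
||x|| = 8.5847
Step 2: Compute scaling factor.
scale = max(0, 1 - 2.93/8.5847) = 0.6587
Step 3: prox(x) = [1.0503, 0.4271, 2.7055, 4.8343]
||prox(x)|| = 5.6547
Step 4: Proximal objective.
0.5*||prox-x||^2 = 4.2925
lambda*||prox|| = 16.5683
Total = 20.8608


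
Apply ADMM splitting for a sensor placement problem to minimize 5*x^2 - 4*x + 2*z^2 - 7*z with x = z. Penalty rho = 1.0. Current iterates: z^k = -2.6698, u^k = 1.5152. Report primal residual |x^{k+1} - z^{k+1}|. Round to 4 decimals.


ADMM iteration with rho = 1.0, z^k = -2.6698, u^k = 1.5152
Step 1: x-update.
Minimize 5*x^2 - 4*x + (1.0/2)*(x + 2.6698 + 1.5152)^2
FOC: (2*5 + 1.0)*x = 4 + 1.0*(-2.6698 - 1.5152)
x^{k+1} = -0.0168
Step 2: z-update.
Minimize 2*z^2 - 7*z + (1.0/2)*(-0.0168 - z + 1.5152)^2
FOC: (2*2 + 1.0)*z = 7 + 1.0*(-0.0168 + 1.5152)
z^{k+1} = 1.6997
Step 3: u-update.
u^{k+1} = 1.5152 - 0.0168 - 1.6997 = -0.2013
Step 4: Primal residual = |-0.0168 - 1.6997| = 1.7165


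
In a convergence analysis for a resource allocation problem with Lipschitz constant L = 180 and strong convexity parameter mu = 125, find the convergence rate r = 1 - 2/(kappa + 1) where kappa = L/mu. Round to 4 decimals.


Step 1: Compute the condition number.
kappa = L/mu = 180/125 = 1.44
Step 2: Compute the convergence rate.
r = 1 - 2/(kappa + 1) = 1 - 2*mu/(L + mu) = (L - mu)/(L + mu) = 55/305 = 0.1803


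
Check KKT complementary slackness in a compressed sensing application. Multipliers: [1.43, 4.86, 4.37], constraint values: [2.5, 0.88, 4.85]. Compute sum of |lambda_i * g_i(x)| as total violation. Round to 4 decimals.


KKT complementary slackness check:
lambda_1 * g_1 = 1.43 * 2.5 = 3.575
lambda_2 * g_2 = 4.86 * 0.88 = 4.2768
lambda_3 * g_3 = 4.37 * 4.85 = 21.1945
Total violation = 3.575 + 4.2768 + 21.1945 = 29.0463


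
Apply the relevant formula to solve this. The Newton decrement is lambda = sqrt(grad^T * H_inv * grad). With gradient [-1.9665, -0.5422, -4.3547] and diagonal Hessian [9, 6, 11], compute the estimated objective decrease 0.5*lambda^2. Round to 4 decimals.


Step 1: H is diagonal, so H^(-1) * g = [-0.2185, -0.0904, -0.3959].
Step 2: g^T H^(-1) g = sum_i g_i^2 / H_ii
  = (-1.9665)^2/9 + (-0.5422)^2/6 + (-4.3547)^2/11
  = 0.4297 + 0.049 + 1.7239 = 2.2026
Step 3: Objective decrease = 0.5 * g^T H^(-1) g = 1.1013


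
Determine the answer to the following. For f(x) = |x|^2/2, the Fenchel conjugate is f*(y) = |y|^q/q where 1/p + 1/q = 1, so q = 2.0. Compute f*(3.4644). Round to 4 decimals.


The conjugate exponent q satisfies 1/p + 1/q = 1.
p = 2, so q = 2/(2 - 1) = 2.0
|y|^q = 3.4644^2.0 = 12.0021
f*(3.4644) = 12.0021 / 2.0 = 6.001


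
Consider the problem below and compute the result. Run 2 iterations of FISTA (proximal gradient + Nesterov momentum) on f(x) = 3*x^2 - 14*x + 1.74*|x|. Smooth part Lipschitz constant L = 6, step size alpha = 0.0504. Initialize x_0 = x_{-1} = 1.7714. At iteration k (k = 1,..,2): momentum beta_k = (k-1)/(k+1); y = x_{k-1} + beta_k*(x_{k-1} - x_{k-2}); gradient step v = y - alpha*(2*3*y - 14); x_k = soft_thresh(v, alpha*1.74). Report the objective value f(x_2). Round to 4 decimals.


FISTA on f(x) = 3*x^2 - 14*x + 1.74*|x|
L = 6, alpha = 0.0504
Iteration 1: beta = 0.0, y = 1.7714 + 0.0*(1.7714 - 1.7714) = 1.7714
  grad(y) = -3.3716, v = y - alpha*grad = 1.9413
  prox(v) = soft_thresh(1.9413, 0.0877) = 1.8536
Iteration 2: beta = 0.3333, y = 1.8536 + 0.3333*(1.8536 - 1.7714) = 1.881
  grad(y) = -2.7137, v = y - alpha*grad = 2.0178
  prox(v) = soft_thresh(2.0178, 0.0877) = 1.9301
f(x_2) = 3*1.9301^2 - 14*1.9301 + 1.74*|1.9301| = -12.4872


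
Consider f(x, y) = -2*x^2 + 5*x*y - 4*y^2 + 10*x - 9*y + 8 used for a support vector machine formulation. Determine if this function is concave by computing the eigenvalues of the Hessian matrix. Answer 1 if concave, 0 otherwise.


The Hessian of f(x,y) = -2*x^2 + 5*x*y - 4*y^2 + 10*x - 9*y + 8 is:
H = [[-4, 5], [5, -8]]
Trace = -4 - 8 = -12
Determinant = -4*-8 - (5)^2 = 7
Discriminant = (-12)^2 - 4*7 = 116.0
Eigenvalues: lambda_1 = -11.3852, lambda_2 = -0.6148
The function is concave.

1


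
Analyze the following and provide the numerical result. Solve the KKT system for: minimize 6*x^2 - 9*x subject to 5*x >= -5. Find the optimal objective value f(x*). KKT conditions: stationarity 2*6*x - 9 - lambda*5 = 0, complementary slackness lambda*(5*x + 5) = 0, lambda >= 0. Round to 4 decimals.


Step 1: Try lambda = 0 (constraint inactive).
Stationarity: 2*6*x - 9 = 0
x* = 9/(2*6) = 0.75
Check constraint: 5*0.75 = 3.75 >= -5 -- satisfied.
Step 2: Compute optimal value.
f(x*) = 6*0.75^2 - 9*0.75 = -3.375


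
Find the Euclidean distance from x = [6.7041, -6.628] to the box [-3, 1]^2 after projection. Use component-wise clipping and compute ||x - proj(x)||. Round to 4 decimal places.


Project each component onto [-3, 1].
clip(6.7041) = 1.0, clip(-6.628) = -3.0
Projection = [1.0, -3.0]
Squared diffs: [32.5368, 13.1624]
Distance = sqrt(45.6992) = 6.7601


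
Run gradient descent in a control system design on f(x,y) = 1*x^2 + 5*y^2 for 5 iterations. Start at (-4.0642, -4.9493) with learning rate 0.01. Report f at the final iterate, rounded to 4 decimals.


Gradient descent on f(x,y) = 1*x^2 + 5*y^2.
Starting point: (-4.0642, -4.9493), alpha = 0.01
Step 1: grad_x = 2*1*-4.0642 = -8.1284, grad_y = 2*5*-4.9493 = -49.493
  x_1 = -4.0642 - 0.01*-8.1284 = -3.9829
  y_1 = -4.9493 - 0.01*-49.493 = -4.4544
Step 2: grad_x = 2*1*-3.9829 = -7.9658, grad_y = 2*5*-4.4544 = -44.5437
  x_2 = -3.9829 - 0.01*-7.9658 = -3.9033
  y_2 = -4.4544 - 0.01*-44.5437 = -4.0089
Step 3: grad_x = 2*1*-3.9033 = -7.8065, grad_y = 2*5*-4.0089 = -40.0893
  x_3 = -3.9033 - 0.01*-7.8065 = -3.8252
  y_3 = -4.0089 - 0.01*-40.0893 = -3.608
Step 4: grad_x = 2*1*-3.8252 = -7.6504, grad_y = 2*5*-3.608 = -36.0804
  x_4 = -3.8252 - 0.01*-7.6504 = -3.7487
  y_4 = -3.608 - 0.01*-36.0804 = -3.2472
Step 5: grad_x = 2*1*-3.7487 = -7.4974, grad_y = 2*5*-3.2472 = -32.4724
  x_5 = -3.7487 - 0.01*-7.4974 = -3.6737
  y_5 = -3.2472 - 0.01*-32.4724 = -2.9225
f(-3.6737, -2.9225) = 1*(-3.6737)^2 + 5*(-2.9225)^2 = 56.2016


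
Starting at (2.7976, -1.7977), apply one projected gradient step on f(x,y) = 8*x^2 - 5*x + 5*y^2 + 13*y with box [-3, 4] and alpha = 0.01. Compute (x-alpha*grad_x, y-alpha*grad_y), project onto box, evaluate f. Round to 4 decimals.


Step 1: Compute gradient at (2.7976, -1.7977).
grad_x = 2*8*2.7976 - 5 = 39.7616
grad_y = 2*5*-1.7977 + 13 = -4.977
Step 2: Gradient step.
x_raw = 2.7976 - 0.01*39.7616 = 2.4
y_raw = -1.7977 - 0.01*-4.977 = -1.7479
Step 3: Project onto [-3, 4].
x_proj = clip(2.4) = 2.4
y_proj = clip(-1.7479) = -1.7479
Step 4: Evaluate f.
f(2.4, -1.7479) = 26.6327


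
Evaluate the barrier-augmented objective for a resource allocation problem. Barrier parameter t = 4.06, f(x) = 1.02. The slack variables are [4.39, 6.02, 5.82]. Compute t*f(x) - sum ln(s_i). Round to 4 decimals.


Step 1: Compute log-barrier.
ln values: [1.4793, 1.7951, 1.7613]
phi = -(1.4793 + 1.7951 + 1.7613) = -5.0357
Step 2: Compute augmented objective.
t*f(x) = 4.06*1.02 = 4.1412
Total = 4.1412 - 5.0357 = -0.8945


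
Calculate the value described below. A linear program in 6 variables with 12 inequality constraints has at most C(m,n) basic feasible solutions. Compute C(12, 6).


Each vertex corresponds to some choice of n active constraints out of m, so the number of vertices is at most C(m, n) = m! / (n!(m-n)!).
m = 12, n = 6
Numerator: 12 * 11 * 10 * 9 * 8 * 7
Denominator: 6! = 720
C(12, 6) = 924


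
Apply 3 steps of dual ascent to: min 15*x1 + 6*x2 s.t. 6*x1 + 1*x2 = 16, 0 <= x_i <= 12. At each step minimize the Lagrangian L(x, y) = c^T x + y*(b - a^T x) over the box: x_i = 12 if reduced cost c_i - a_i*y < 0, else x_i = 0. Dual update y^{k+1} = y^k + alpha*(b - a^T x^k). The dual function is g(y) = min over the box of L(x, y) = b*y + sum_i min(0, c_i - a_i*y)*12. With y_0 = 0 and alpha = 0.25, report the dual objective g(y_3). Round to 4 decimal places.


Dual ascent for LP: min 15*x1 + 6*x2, 6*x1 + 1*x2 = 16, 0 <= x_i <= 12
Step 1: y^k = 0.0, reduced costs: (15.0, 6.0)
  x^k = (0.0, 0.0), subgradient = b - a^T x = 16.0
  y^{k+1} = 0.0 + 0.25*16.0 = 4.0
Step 2: y^k = 4.0, reduced costs: (-9.0, 2.0)
  x^k = (12.0, 0.0), subgradient = b - a^T x = -56.0
  y^{k+1} = 4.0 + 0.25*-56.0 = -10.0
Step 3: y^k = -10.0, reduced costs: (75.0, 16.0)
  x^k = (0.0, 0.0), subgradient = b - a^T x = 16.0
  y^{k+1} = -10.0 + 0.25*16.0 = -6.0
Dual objective at y_3 = -6.0: reduced costs (51.0, 12.0), box minimizer x = (0.0, 0.0)
g(y_3) = b*y + (c1 - a1*y)*x1 + (c2 - a2*y)*x2 = 16*(-6.0) + 51.0*0.0 + 12.0*0.0 = -96.0 + 0.0 + 0.0 = -96.0


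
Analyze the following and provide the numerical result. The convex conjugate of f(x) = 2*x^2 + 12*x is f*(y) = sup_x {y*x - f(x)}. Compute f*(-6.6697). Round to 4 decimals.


f*(y) = sup_x {y*x - a*x^2 - b*x} = sup_x {(y-b)*x - a*x^2}
FOC: (y - b) - 2a*x = 0 => x* = (y - b)/(2a)
x* = (-6.6697 - 12)/(2*2) = -4.6674
f*(-6.6697) = (y-b)^2/(4a) = (-6.6697 - 12)^2/(4*2)
= 348.5577/8 = 43.5697


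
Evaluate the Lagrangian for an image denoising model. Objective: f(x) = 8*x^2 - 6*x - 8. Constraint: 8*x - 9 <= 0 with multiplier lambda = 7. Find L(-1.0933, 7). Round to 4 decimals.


Step 1: Evaluate f(x).
f(-1.0933) = 8*(-1.0933)^2 - 6*(-1.0933) - 8 = 8.1222
Step 2: Evaluate g(x).
g(-1.0933) = 8*-1.0933 - 9 = -17.7464
Step 3: Compute Lagrangian.
L = 8.1222 + 7*-17.7464 = -116.1026


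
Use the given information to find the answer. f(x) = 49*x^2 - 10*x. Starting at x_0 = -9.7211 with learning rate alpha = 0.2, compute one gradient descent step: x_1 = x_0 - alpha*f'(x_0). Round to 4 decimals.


We compute the gradient at x_0 and apply the update.
f'(x) = 98*x - 10
f'(-9.7211) = 98*-9.7211 - 10 = -962.6678
x_1 = -9.7211 - 0.2*-962.6678 = 182.8125


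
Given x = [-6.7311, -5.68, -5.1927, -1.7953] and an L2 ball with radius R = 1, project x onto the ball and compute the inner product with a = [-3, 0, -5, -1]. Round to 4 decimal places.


Step 1: Compute ||x|| (intermediates to 6 decimals).
||x|| = sqrt((-6.7311)^2 + (-5.68)^2 + (-5.1927)^2 + (-1.7953)^2) = 10.380623
Step 2: Project.
Since ||x|| > R, scale = R/||x|| = 1/10.380623 = 0.096333, proj(x) = scale * x
proj(x) = [-0.648427, -0.547171, -0.500228, -0.172947]
Step 3: Dot product.
a^T * proj(x) = -3*(-0.648427) + 0*(-0.547171) - 5*(-0.500228) - 1*(-0.172947) = 4.6194


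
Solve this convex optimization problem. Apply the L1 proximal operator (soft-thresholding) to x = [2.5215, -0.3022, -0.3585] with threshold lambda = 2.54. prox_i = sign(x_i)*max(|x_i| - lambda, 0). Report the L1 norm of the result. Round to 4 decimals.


Soft-thresholding with lambda = 2.54:
prox(2.5215) = sign(2.5215)*max(|2.5215| - 2.54, 0) = 0.0
prox(-0.3022) = sign(-0.3022)*max(|-0.3022| - 2.54, 0) = 0.0
prox(-0.3585) = sign(-0.3585)*max(|-0.3585| - 2.54, 0) = 0.0
prox(x) = [0.0, 0.0, 0.0]
||prox(x)||_1 = 0.0 + 0.0 + 0.0 = 0.0


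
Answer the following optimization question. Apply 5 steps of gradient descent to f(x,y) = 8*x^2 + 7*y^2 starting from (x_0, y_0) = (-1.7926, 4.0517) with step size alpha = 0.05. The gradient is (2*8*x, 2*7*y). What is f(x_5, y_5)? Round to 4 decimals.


Gradient descent on f(x,y) = 8*x^2 + 7*y^2.
Starting point: (-1.7926, 4.0517), alpha = 0.05
Step 1: grad_x = 2*8*-1.7926 = -28.6816, grad_y = 2*7*4.0517 = 56.7238
  x_1 = -1.7926 - 0.05*-28.6816 = -0.3585
  y_1 = 4.0517 - 0.05*56.7238 = 1.2155
Step 2: grad_x = 2*8*-0.3585 = -5.7363, grad_y = 2*7*1.2155 = 17.0171
  x_2 = -0.3585 - 0.05*-5.7363 = -0.0717
  y_2 = 1.2155 - 0.05*17.0171 = 0.3647
Step 3: grad_x = 2*8*-0.0717 = -1.1473, grad_y = 2*7*0.3647 = 5.1051
  x_3 = -0.0717 - 0.05*-1.1473 = -0.0143
  y_3 = 0.3647 - 0.05*5.1051 = 0.1094
Step 4: grad_x = 2*8*-0.0143 = -0.2295, grad_y = 2*7*0.1094 = 1.5315
  x_4 = -0.0143 - 0.05*-0.2295 = -0.0029
  y_4 = 0.1094 - 0.05*1.5315 = 0.0328
Step 5: grad_x = 2*8*-0.0029 = -0.0459, grad_y = 2*7*0.0328 = 0.4595
  x_5 = -0.0029 - 0.05*-0.0459 = -0.0006
  y_5 = 0.0328 - 0.05*0.4595 = 0.0098
f(-0.0006, 0.0098) = 8*(-0.0006)^2 + 7*0.0098^2 = 0.0007


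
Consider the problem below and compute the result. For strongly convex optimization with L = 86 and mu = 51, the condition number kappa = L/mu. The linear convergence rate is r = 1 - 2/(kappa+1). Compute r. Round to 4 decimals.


Step 1: Compute the condition number.
kappa = L/mu = 86/51 = 1.6863
Step 2: Compute the convergence rate.
r = 1 - 2/(kappa + 1) = 1 - 2*mu/(L + mu) = (L - mu)/(L + mu) = 35/137 = 0.2555


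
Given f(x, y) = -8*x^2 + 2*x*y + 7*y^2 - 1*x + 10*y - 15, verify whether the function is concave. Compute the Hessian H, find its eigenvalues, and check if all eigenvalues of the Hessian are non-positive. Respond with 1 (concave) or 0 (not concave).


The Hessian of f(x,y) = -8*x^2 + 2*x*y + 7*y^2 - 1*x + 10*y - 15 is:
H = [[-16, 2], [2, 14]]
Trace = -16 + 14 = -2
Determinant = -16*14 - (2)^2 = -228
Discriminant = (-2)^2 - 4*-228 = 916.0
Eigenvalues: lambda_1 = -16.1327, lambda_2 = 14.1327
The function is not concave.

0


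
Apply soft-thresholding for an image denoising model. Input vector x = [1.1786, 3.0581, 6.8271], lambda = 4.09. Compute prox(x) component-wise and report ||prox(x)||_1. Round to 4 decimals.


Soft-thresholding with lambda = 4.09:
prox(1.1786) = sign(1.1786)*max(|1.1786| - 4.09, 0) = 0.0
prox(3.0581) = sign(3.0581)*max(|3.0581| - 4.09, 0) = 0.0
prox(6.8271) = sign(6.8271)*max(|6.8271| - 4.09, 0) = 2.7371
prox(x) = [0.0, 0.0, 2.7371]
||prox(x)||_1 = 0.0 + 0.0 + 2.7371 = 2.7371


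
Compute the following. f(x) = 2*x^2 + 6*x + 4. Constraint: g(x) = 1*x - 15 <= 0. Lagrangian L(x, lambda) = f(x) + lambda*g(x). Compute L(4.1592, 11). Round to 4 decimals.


Step 1: Evaluate f(x).
f(4.1592) = 2*4.1592^2 + 6*4.1592 + 4 = 63.5531
Step 2: Evaluate g(x).
g(4.1592) = 1*4.1592 - 15 = -10.8408
Step 3: Compute Lagrangian.
L = 63.5531 + 11*-10.8408 = -55.6957


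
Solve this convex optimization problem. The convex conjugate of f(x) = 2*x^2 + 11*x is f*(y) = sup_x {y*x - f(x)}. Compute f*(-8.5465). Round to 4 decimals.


f*(y) = sup_x {y*x - a*x^2 - b*x} = sup_x {(y-b)*x - a*x^2}
FOC: (y - b) - 2a*x = 0 => x* = (y - b)/(2a)
x* = (-8.5465 - 11)/(2*2) = -4.8866
f*(-8.5465) = (y-b)^2/(4a) = (-8.5465 - 11)^2/(4*2)
= 382.0657/8 = 47.7582


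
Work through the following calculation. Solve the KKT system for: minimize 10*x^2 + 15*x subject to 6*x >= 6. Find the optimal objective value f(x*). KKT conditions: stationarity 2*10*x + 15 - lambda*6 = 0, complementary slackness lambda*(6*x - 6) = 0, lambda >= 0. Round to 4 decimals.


Step 1: Try lambda = 0 (constraint inactive).
x_unc = -15/(2*10) = -0.75
Check: 6*-0.75 = -4.5 < 6 -- violated!
Step 2: Constraint must be active: 6*x = 6
x* = 6/6 = 1.0
lambda = (2*10*1.0 + 15)/6 = 5.8333
Step 3: Compute optimal value.
f(x*) = 10*1.0^2 + 15*1.0 = 25.0


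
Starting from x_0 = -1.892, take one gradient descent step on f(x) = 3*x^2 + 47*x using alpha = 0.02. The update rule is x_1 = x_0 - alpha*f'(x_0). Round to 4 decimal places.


We compute the gradient at x_0 and apply the update.
f'(x) = 6*x + 47
f'(-1.892) = 6*-1.892 + 47 = 35.648
x_1 = -1.892 - 0.02*35.648 = -2.605


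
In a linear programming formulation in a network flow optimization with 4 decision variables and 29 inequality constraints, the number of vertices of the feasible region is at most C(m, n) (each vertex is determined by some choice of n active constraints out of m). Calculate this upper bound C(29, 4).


Each vertex corresponds to some choice of n active constraints out of m, so the number of vertices is at most C(m, n) = m! / (n!(m-n)!).
m = 29, n = 4
Numerator: 29 * 28 * 27 * 26
Denominator: 4! = 24
C(29, 4) = 23751


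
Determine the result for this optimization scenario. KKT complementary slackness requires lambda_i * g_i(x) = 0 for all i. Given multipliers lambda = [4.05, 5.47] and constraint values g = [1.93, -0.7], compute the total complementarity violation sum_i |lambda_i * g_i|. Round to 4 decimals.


KKT complementary slackness check:
lambda_1 * g_1 = 4.05 * 1.93 = 7.8165
lambda_2 * g_2 = 5.47 * -0.7 = -3.829
Total violation = 7.8165 + 3.829 = 11.6455


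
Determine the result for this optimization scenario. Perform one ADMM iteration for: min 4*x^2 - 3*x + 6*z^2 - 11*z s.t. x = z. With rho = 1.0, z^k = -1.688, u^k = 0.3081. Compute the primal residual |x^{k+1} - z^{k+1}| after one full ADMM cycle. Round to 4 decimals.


ADMM iteration with rho = 1.0, z^k = -1.688, u^k = 0.3081
Step 1: x-update.
Minimize 4*x^2 - 3*x + (1.0/2)*(x + 1.688 + 0.3081)^2
FOC: (2*4 + 1.0)*x = 3 + 1.0*(-1.688 - 0.3081)
x^{k+1} = 0.1115
Step 2: z-update.
Minimize 6*z^2 - 11*z + (1.0/2)*(0.1115 - z + 0.3081)^2
FOC: (2*6 + 1.0)*z = 11 + 1.0*(0.1115 + 0.3081)
z^{k+1} = 0.8784
Step 3: u-update.
u^{k+1} = 0.3081 + 0.1115 - 0.8784 = -0.4588
Step 4: Primal residual = |0.1115 - 0.8784| = 0.7669


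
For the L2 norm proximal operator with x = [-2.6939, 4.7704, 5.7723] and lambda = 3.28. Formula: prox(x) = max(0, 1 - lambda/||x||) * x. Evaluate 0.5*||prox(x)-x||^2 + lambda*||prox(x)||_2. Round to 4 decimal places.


Step 1: Compute ||x||.
||x|| = 7.9582
Step 2: Compute scaling factor.
scale = max(0, 1 - 3.28/7.9582) = 0.5878
Step 3: prox(x) = [-1.5836, 2.8043, 3.3932]
||prox(x)|| = 4.6782
Step 4: Proximal objective.
0.5*||prox-x||^2 = 5.3792
lambda*||prox|| = 15.3445
Total = 20.7238


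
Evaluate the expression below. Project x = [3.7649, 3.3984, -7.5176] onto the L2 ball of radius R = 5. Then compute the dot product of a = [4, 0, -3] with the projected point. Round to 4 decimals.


Step 1: Compute ||x|| (intermediates to 6 decimals).
||x|| = sqrt(3.7649^2 + 3.3984^2 + (-7.5176)^2) = 9.068512
Step 2: Project.
Since ||x|| > R, scale = R/||x|| = 5/9.068512 = 0.551358, proj(x) = scale * x
proj(x) = [2.075808, 1.873735, -4.144889]
Step 3: Dot product.
a^T * proj(x) = 4*2.075808 + 0*1.873735 - 3*(-4.144889) = 20.7379


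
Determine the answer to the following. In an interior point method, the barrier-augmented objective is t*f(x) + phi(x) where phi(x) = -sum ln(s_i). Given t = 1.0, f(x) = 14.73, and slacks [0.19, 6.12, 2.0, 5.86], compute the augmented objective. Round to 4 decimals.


Step 1: Compute log-barrier.
ln values: [-1.6607, 1.8116, 0.6931, 1.7681]
phi = -(-1.6607 + 1.8116 + 0.6931 + 1.7681) = -2.6121
Step 2: Compute augmented objective.
t*f(x) = 1.0*14.73 = 14.73
Total = 14.73 - 2.6121 = 12.1179


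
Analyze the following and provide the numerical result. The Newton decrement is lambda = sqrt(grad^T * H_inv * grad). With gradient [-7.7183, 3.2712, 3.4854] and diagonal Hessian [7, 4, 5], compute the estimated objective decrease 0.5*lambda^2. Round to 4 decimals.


Step 1: H is diagonal, so H^(-1) * g = [-1.1026, 0.8178, 0.6971].
Step 2: g^T H^(-1) g = sum_i g_i^2 / H_ii
  = (-7.7183)^2/7 + (3.2712)^2/4 + (3.4854)^2/5
  = 8.5103 + 2.6752 + 2.4296 = 13.6151
Step 3: Objective decrease = 0.5 * g^T H^(-1) g = 6.8075


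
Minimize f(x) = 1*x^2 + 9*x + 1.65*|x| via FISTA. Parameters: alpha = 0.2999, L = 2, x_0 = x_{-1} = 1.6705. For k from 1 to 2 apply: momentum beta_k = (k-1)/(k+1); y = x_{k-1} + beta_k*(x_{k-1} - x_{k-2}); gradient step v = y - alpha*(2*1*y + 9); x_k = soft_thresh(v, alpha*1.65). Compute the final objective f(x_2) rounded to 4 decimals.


FISTA on f(x) = 1*x^2 + 9*x + 1.65*|x|
L = 2, alpha = 0.2999
Iteration 1: beta = 0.0, y = 1.6705 + 0.0*(1.6705 - 1.6705) = 1.6705
  grad(y) = 12.341, v = y - alpha*grad = -2.0306
  prox(v) = soft_thresh(-2.0306, 0.4948) = -1.5357
Iteration 2: beta = 0.3333, y = -1.5357 + 0.3333*(-1.5357 - 1.6705) = -2.6045
  grad(y) = 3.7911, v = y - alpha*grad = -3.7414
  prox(v) = soft_thresh(-3.7414, 0.4948) = -3.2466
f(x_2) = 1*(-3.2466)^2 + 9*(-3.2466) + 1.65*|-3.2466| = -13.3221


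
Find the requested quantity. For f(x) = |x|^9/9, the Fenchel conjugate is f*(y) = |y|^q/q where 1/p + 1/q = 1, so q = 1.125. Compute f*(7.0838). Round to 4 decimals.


The conjugate exponent q satisfies 1/p + 1/q = 1.
p = 9, so q = 9/(9 - 1) = 1.125
|y|^q = 7.0838^1.125 = 9.0479
f*(7.0838) = 9.0479 / 1.125 = 8.0426


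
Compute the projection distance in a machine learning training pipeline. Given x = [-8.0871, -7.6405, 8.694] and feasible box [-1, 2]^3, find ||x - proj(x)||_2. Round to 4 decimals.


Project each component onto [-1, 2].
clip(-8.0871) = -1.0, clip(-7.6405) = -1.0, clip(8.694) = 2.0
Projection = [-1.0, -1.0, 2.0]
Squared diffs: [50.227, 44.0962, 44.8096]
Distance = sqrt(139.1328) = 11.7955


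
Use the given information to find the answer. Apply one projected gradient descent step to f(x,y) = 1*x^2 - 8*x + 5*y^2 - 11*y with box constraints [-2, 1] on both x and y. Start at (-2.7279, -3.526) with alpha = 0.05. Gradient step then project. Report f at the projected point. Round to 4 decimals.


Step 1: Compute gradient at (-2.7279, -3.526).
grad_x = 2*1*-2.7279 - 8 = -13.4558
grad_y = 2*5*-3.526 - 11 = -46.26
Step 2: Gradient step.
x_raw = -2.7279 - 0.05*-13.4558 = -2.0551
y_raw = -3.526 - 0.05*-46.26 = -1.213
Step 3: Project onto [-2, 1].
x_proj = clip(-2.0551) = -2.0
y_proj = clip(-1.213) = -1.213
Step 4: Evaluate f.
f(-2.0, -1.213) = 40.6998


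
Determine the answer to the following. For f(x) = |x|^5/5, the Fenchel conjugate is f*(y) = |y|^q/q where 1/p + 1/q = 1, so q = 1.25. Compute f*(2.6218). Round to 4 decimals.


The conjugate exponent q satisfies 1/p + 1/q = 1.
p = 5, so q = 5/(5 - 1) = 1.25
|y|^q = 2.6218^1.25 = 3.3362
f*(2.6218) = 3.3362 / 1.25 = 2.6689


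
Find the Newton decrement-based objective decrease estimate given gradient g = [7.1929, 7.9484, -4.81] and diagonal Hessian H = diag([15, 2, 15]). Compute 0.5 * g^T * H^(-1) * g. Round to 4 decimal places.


Step 1: H is diagonal, so H^(-1) * g = [0.4795, 3.9742, -0.3207].
Step 2: g^T H^(-1) g = sum_i g_i^2 / H_ii
  = (7.1929)^2/15 + (7.9484)^2/2 + (-4.81)^2/15
  = 3.4492 + 31.5885 + 1.5424 = 36.5801
Step 3: Objective decrease = 0.5 * g^T H^(-1) g = 18.2901


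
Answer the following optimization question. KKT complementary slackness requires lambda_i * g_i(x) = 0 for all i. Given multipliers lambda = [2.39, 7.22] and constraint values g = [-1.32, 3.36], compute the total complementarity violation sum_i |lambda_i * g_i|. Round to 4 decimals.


KKT complementary slackness check:
lambda_1 * g_1 = 2.39 * -1.32 = -3.1548
lambda_2 * g_2 = 7.22 * 3.36 = 24.2592
Total violation = 3.1548 + 24.2592 = 27.414


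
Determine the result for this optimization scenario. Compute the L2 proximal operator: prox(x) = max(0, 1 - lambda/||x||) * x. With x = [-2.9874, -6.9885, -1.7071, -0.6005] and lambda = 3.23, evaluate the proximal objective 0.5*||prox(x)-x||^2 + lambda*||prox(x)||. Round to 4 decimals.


Step 1: Compute ||x||.
||x|| = 7.8127
Step 2: Compute scaling factor.
scale = max(0, 1 - 3.23/7.8127) = 0.5866
Step 3: prox(x) = [-1.7523, -4.0993, -1.0013, -0.3522]
||prox(x)|| = 4.5827
Step 4: Proximal objective.
0.5*||prox-x||^2 = 5.2165
lambda*||prox|| = 14.8021
Total = 20.0186


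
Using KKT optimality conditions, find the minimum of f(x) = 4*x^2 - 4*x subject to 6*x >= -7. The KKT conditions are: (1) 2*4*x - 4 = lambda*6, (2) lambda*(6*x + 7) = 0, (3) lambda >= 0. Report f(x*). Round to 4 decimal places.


Step 1: Try lambda = 0 (constraint inactive).
Stationarity: 2*4*x - 4 = 0
x* = 4/(2*4) = 0.5
Check constraint: 6*0.5 = 3.0 >= -7 -- satisfied.
Step 2: Compute optimal value.
f(x*) = 4*0.5^2 - 4*0.5 = -1.0


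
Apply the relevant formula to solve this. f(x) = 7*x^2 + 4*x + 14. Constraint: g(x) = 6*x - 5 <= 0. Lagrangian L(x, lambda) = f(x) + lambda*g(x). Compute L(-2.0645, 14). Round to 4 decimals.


Step 1: Evaluate f(x).
f(-2.0645) = 7*(-2.0645)^2 + 4*(-2.0645) + 14 = 35.5771
Step 2: Evaluate g(x).
g(-2.0645) = 6*-2.0645 - 5 = -17.387
Step 3: Compute Lagrangian.
L = 35.5771 + 14*-17.387 = -207.8409


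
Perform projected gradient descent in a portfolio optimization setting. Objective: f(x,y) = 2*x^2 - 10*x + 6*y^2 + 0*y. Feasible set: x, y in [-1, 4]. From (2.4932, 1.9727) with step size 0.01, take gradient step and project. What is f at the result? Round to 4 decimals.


Step 1: Compute gradient at (2.4932, 1.9727).
grad_x = 2*2*2.4932 - 10 = -0.0272
grad_y = 2*6*1.9727 + 0 = 23.6724
Step 2: Gradient step.
x_raw = 2.4932 - 0.01*-0.0272 = 2.4935
y_raw = 1.9727 - 0.01*23.6724 = 1.736
Step 3: Project onto [-1, 4].
x_proj = clip(2.4935) = 2.4935
y_proj = clip(1.736) = 1.736
Step 4: Evaluate f.
f(2.4935, 1.736) = 5.5818


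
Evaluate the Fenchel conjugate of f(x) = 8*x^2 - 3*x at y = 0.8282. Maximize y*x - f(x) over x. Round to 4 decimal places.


f*(y) = sup_x {y*x - a*x^2 - b*x} = sup_x {(y-b)*x - a*x^2}
FOC: (y - b) - 2a*x = 0 => x* = (y - b)/(2a)
x* = (0.8282 + 3)/(2*8) = 0.2393
f*(0.8282) = (y-b)^2/(4a) = (0.8282 + 3)^2/(4*8)
= 14.6551/32 = 0.458


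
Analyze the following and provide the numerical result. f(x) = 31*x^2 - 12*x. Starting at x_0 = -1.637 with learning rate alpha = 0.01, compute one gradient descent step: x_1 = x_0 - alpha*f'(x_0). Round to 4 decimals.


We compute the gradient at x_0 and apply the update.
f'(x) = 62*x - 12
f'(-1.637) = 62*-1.637 - 12 = -113.494
x_1 = -1.637 - 0.01*-113.494 = -0.5021


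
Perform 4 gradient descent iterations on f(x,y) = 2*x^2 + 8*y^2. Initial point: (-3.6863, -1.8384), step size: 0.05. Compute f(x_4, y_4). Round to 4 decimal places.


Gradient descent on f(x,y) = 2*x^2 + 8*y^2.
Starting point: (-3.6863, -1.8384), alpha = 0.05
Step 1: grad_x = 2*2*-3.6863 = -14.7452, grad_y = 2*8*-1.8384 = -29.4144
  x_1 = -3.6863 - 0.05*-14.7452 = -2.949
  y_1 = -1.8384 - 0.05*-29.4144 = -0.3677
Step 2: grad_x = 2*2*-2.949 = -11.7962, grad_y = 2*8*-0.3677 = -5.8829
  x_2 = -2.949 - 0.05*-11.7962 = -2.3592
  y_2 = -0.3677 - 0.05*-5.8829 = -0.0735
Step 3: grad_x = 2*2*-2.3592 = -9.4369, grad_y = 2*8*-0.0735 = -1.1766
  x_3 = -2.3592 - 0.05*-9.4369 = -1.8874
  y_3 = -0.0735 - 0.05*-1.1766 = -0.0147
Step 4: grad_x = 2*2*-1.8874 = -7.5495, grad_y = 2*8*-0.0147 = -0.2353
  x_4 = -1.8874 - 0.05*-7.5495 = -1.5099
  y_4 = -0.0147 - 0.05*-0.2353 = -0.0029
f(-1.5099, -0.0029) = 2*(-1.5099)^2 + 8*(-0.0029)^2 = 4.5597


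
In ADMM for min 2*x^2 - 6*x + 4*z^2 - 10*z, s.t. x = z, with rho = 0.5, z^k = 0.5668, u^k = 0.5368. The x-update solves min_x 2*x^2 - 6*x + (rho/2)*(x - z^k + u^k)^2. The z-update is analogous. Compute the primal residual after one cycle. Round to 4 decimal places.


ADMM iteration with rho = 0.5, z^k = 0.5668, u^k = 0.5368
Step 1: x-update.
Minimize 2*x^2 - 6*x + (0.5/2)*(x - 0.5668 + 0.5368)^2
FOC: (2*2 + 0.5)*x = 6 + 0.5*(0.5668 - 0.5368)
x^{k+1} = 1.3367
Step 2: z-update.
Minimize 4*z^2 - 10*z + (0.5/2)*(1.3367 - z + 0.5368)^2
FOC: (2*4 + 0.5)*z = 10 + 0.5*(1.3367 + 0.5368)
z^{k+1} = 1.2867
Step 3: u-update.
u^{k+1} = 0.5368 + 1.3367 - 1.2867 = 0.5868
Step 4: Primal residual = |1.3367 - 1.2867| = 0.05


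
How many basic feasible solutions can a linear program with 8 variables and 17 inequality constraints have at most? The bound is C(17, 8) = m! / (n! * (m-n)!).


Each vertex corresponds to some choice of n active constraints out of m, so the number of vertices is at most C(m, n) = m! / (n!(m-n)!).
m = 17, n = 8
Numerator: 17 * 16 * 15 * 14 * 13 * 12 * 11 * 10
Denominator: 8! = 40320
C(17, 8) = 24310


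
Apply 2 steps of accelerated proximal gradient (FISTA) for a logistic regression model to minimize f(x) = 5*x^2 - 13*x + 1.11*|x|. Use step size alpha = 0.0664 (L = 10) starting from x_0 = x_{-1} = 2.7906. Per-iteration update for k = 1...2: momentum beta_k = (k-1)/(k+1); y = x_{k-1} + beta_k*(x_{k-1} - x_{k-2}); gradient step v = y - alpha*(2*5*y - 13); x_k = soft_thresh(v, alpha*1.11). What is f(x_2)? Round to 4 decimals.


FISTA on f(x) = 5*x^2 - 13*x + 1.11*|x|
L = 10, alpha = 0.0664
Iteration 1: beta = 0.0, y = 2.7906 + 0.0*(2.7906 - 2.7906) = 2.7906
  grad(y) = 14.906, v = y - alpha*grad = 1.8008
  prox(v) = soft_thresh(1.8008, 0.0737) = 1.7271
Iteration 2: beta = 0.3333, y = 1.7271 + 0.3333*(1.7271 - 2.7906) = 1.3727
  grad(y) = 0.7265, v = y - alpha*grad = 1.3244
  prox(v) = soft_thresh(1.3244, 0.0737) = 1.2507
f(x_2) = 5*1.2507^2 - 13*1.2507 + 1.11*|1.2507| = -7.0496


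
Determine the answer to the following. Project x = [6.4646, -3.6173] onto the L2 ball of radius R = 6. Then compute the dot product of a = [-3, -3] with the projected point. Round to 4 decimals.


Step 1: Compute ||x|| (intermediates to 6 decimals).
||x|| = sqrt(6.4646^2 + (-3.6173)^2) = 7.407828
Step 2: Project.
Since ||x|| > R, scale = R/||x|| = 6/7.407828 = 0.809954, proj(x) = scale * x
proj(x) = [5.236029, -2.929847]
Step 3: Dot product.
a^T * proj(x) = -3*5.236029 - 3*(-2.929847) = -6.9185


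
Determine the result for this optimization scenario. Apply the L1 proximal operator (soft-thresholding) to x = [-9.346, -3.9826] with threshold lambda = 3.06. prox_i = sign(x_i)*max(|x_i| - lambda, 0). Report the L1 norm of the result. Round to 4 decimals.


Soft-thresholding with lambda = 3.06:
prox(-9.346) = sign(-9.346)*max(|-9.346| - 3.06, 0) = -6.286
prox(-3.9826) = sign(-3.9826)*max(|-3.9826| - 3.06, 0) = -0.9226
prox(x) = [-6.286, -0.9226]
||prox(x)||_1 = 6.286 + 0.9226 = 7.2086


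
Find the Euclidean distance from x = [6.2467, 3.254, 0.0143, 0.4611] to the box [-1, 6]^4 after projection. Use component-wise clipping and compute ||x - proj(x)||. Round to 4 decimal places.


Project each component onto [-1, 6].
clip(6.2467) = 6.0, clip(3.254) = 3.254, clip(0.0143) = 0.0143, clip(0.4611) = 0.4611
Projection = [6.0, 3.254, 0.0143, 0.4611]
Squared diffs: [0.0609, 0.0, 0.0, 0.0]
Distance = sqrt(0.0609) = 0.2467


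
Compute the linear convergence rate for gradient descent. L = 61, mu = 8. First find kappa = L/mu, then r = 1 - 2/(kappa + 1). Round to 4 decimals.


Step 1: Compute the condition number.
kappa = L/mu = 61/8 = 7.625
Step 2: Compute the convergence rate.
r = 1 - 2/(kappa + 1) = 1 - 2*mu/(L + mu) = (L - mu)/(L + mu) = 53/69 = 0.7681


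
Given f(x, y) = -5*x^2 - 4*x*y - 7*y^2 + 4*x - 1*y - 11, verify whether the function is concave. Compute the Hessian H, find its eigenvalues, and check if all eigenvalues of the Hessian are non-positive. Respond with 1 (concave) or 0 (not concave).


The Hessian of f(x,y) = -5*x^2 - 4*x*y - 7*y^2 + 4*x - 1*y - 11 is:
H = [[-10, -4], [-4, -14]]
Trace = -10 - 14 = -24
Determinant = -10*-14 - (-4)^2 = 124
Discriminant = (-24)^2 - 4*124 = 80.0
Eigenvalues: lambda_1 = -16.4721, lambda_2 = -7.5279
The function is concave.

1


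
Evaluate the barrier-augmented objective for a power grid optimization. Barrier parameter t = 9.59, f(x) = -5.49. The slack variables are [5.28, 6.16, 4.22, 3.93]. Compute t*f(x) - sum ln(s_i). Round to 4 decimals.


Step 1: Compute log-barrier.
ln values: [1.6639, 1.8181, 1.4398, 1.3686]
phi = -(1.6639 + 1.8181 + 1.4398 + 1.3686) = -6.2905
Step 2: Compute augmented objective.
t*f(x) = 9.59*-5.49 = -52.6491
Total = -52.6491 - 6.2905 = -58.9396


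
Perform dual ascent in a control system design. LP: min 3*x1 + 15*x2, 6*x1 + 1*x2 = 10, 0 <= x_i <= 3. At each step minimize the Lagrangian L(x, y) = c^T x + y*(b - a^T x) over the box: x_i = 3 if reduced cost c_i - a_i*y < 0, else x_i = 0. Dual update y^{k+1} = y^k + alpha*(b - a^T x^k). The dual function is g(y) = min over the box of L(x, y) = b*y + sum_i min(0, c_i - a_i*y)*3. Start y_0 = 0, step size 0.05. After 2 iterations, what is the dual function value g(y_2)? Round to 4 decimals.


Dual ascent for LP: min 3*x1 + 15*x2, 6*x1 + 1*x2 = 10, 0 <= x_i <= 3
Step 1: y^k = 0.0, reduced costs: (3.0, 15.0)
  x^k = (0.0, 0.0), subgradient = b - a^T x = 10.0
  y^{k+1} = 0.0 + 0.05*10.0 = 0.5
Step 2: y^k = 0.5, reduced costs: (0.0, 14.5)
  x^k = (0.0, 0.0), subgradient = b - a^T x = 10.0
  y^{k+1} = 0.5 + 0.05*10.0 = 1.0
Dual objective at y_2 = 1.0: reduced costs (-3.0, 14.0), box minimizer x = (3.0, 0.0)
g(y_2) = b*y + (c1 - a1*y)*x1 + (c2 - a2*y)*x2 = 10*1.0 + (-3.0)*3.0 + 14.0*0.0 = 10.0 - 9.0 + 0.0 = 1.0


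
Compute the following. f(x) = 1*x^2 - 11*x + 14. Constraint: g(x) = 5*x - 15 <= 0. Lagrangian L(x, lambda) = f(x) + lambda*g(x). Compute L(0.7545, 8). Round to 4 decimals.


Step 1: Evaluate f(x).
f(0.7545) = 1*0.7545^2 - 11*0.7545 + 14 = 6.2698
Step 2: Evaluate g(x).
g(0.7545) = 5*0.7545 - 15 = -11.2275
Step 3: Compute Lagrangian.
L = 6.2698 + 8*-11.2275 = -83.5502


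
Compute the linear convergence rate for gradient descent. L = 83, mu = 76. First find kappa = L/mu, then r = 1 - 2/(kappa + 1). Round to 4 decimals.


Step 1: Compute the condition number.
kappa = L/mu = 83/76 = 1.0921
Step 2: Compute the convergence rate.
r = 1 - 2/(kappa + 1) = 1 - 2*mu/(L + mu) = (L - mu)/(L + mu) = 7/159 = 0.044


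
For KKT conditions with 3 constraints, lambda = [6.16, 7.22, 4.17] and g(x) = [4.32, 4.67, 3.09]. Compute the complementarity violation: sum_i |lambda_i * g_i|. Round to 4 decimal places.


KKT complementary slackness check:
lambda_1 * g_1 = 6.16 * 4.32 = 26.6112
lambda_2 * g_2 = 7.22 * 4.67 = 33.7174
lambda_3 * g_3 = 4.17 * 3.09 = 12.8853
Total violation = 26.6112 + 33.7174 + 12.8853 = 73.2139


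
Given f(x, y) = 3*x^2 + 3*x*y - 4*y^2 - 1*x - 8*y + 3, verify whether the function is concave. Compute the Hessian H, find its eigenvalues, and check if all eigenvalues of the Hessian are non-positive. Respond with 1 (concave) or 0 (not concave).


The Hessian of f(x,y) = 3*x^2 + 3*x*y - 4*y^2 - 1*x - 8*y + 3 is:
H = [[6, 3], [3, -8]]
Trace = 6 - 8 = -2
Determinant = 6*-8 - (3)^2 = -57
Discriminant = (-2)^2 - 4*-57 = 232.0
Eigenvalues: lambda_1 = -8.6158, lambda_2 = 6.6158
The function is not concave.

0


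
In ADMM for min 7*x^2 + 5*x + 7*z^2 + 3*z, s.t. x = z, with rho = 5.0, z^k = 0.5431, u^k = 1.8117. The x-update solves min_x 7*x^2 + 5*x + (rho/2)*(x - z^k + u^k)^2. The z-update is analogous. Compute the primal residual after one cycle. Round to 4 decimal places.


ADMM iteration with rho = 5.0, z^k = 0.5431, u^k = 1.8117
Step 1: x-update.
Minimize 7*x^2 + 5*x + (5.0/2)*(x - 0.5431 + 1.8117)^2
FOC: (2*7 + 5.0)*x = -5 + 5.0*(0.5431 - 1.8117)
x^{k+1} = -0.597
Step 2: z-update.
Minimize 7*z^2 + 3*z + (5.0/2)*(-0.597 - z + 1.8117)^2
FOC: (2*7 + 5.0)*z = -3 + 5.0*(-0.597 + 1.8117)
z^{k+1} = 0.1618
Step 3: u-update.
u^{k+1} = 1.8117 - 0.597 - 0.1618 = 1.0529
Step 4: Primal residual = |-0.597 - 0.1618| = 0.7588


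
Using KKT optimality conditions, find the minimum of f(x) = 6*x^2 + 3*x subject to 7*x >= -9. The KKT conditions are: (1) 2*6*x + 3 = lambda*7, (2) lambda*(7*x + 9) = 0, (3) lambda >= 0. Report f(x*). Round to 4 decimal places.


Step 1: Try lambda = 0 (constraint inactive).
Stationarity: 2*6*x + 3 = 0
x* = -3/(2*6) = -0.25
Check constraint: 7*-0.25 = -1.75 >= -9 -- satisfied.
Step 2: Compute optimal value.
f(x*) = 6*(-0.25)^2 + 3*(-0.25) = -0.375


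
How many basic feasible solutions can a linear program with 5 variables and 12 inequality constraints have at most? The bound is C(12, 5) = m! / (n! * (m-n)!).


Each vertex corresponds to some choice of n active constraints out of m, so the number of vertices is at most C(m, n) = m! / (n!(m-n)!).
m = 12, n = 5
Numerator: 12 * 11 * 10 * 9 * 8
Denominator: 5! = 120
C(12, 5) = 792


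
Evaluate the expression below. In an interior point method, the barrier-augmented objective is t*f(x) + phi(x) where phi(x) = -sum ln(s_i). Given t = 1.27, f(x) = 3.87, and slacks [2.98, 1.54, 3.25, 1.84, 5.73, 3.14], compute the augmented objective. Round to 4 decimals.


Step 1: Compute log-barrier.
ln values: [1.0919, 0.4318, 1.1787, 0.6098, 1.7457, 1.1442]
phi = -(1.0919 + 0.4318 + 1.1787 + 0.6098 + 1.7457 + 1.1442) = -6.2021
Step 2: Compute augmented objective.
t*f(x) = 1.27*3.87 = 4.9149
Total = 4.9149 - 6.2021 = -1.2872


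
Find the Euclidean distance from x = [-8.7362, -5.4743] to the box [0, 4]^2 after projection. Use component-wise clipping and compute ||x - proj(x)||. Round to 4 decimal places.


Project each component onto [0, 4].
clip(-8.7362) = 0.0, clip(-5.4743) = 0.0
Projection = [0.0, 0.0]
Squared diffs: [76.3212, 29.968]
Distance = sqrt(106.2892) = 10.3097


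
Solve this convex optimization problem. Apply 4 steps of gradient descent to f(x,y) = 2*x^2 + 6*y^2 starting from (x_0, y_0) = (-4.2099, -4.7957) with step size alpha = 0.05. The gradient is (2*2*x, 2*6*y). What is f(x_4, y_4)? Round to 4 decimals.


Gradient descent on f(x,y) = 2*x^2 + 6*y^2.
Starting point: (-4.2099, -4.7957), alpha = 0.05
Step 1: grad_x = 2*2*-4.2099 = -16.8396, grad_y = 2*6*-4.7957 = -57.5484
  x_1 = -4.2099 - 0.05*-16.8396 = -3.3679
  y_1 = -4.7957 - 0.05*-57.5484 = -1.9183
Step 2: grad_x = 2*2*-3.3679 = -13.4717, grad_y = 2*6*-1.9183 = -23.0194
  x_2 = -3.3679 - 0.05*-13.4717 = -2.6943
  y_2 = -1.9183 - 0.05*-23.0194 = -0.7673
Step 3: grad_x = 2*2*-2.6943 = -10.7773, grad_y = 2*6*-0.7673 = -9.2077
  x_3 = -2.6943 - 0.05*-10.7773 = -2.1555
  y_3 = -0.7673 - 0.05*-9.2077 = -0.3069
Step 4: grad_x = 2*2*-2.1555 = -8.6219, grad_y = 2*6*-0.3069 = -3.6831
  x_4 = -2.1555 - 0.05*-8.6219 = -1.7244
  y_4 = -0.3069 - 0.05*-3.6831 = -0.1228
f(-1.7244, -0.1228) = 2*(-1.7244)^2 + 6*(-0.1228)^2 = 6.0374


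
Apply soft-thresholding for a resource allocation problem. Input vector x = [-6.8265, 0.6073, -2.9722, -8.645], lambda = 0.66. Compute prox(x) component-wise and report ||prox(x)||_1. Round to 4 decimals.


Soft-thresholding with lambda = 0.66:
prox(-6.8265) = sign(-6.8265)*max(|-6.8265| - 0.66, 0) = -6.1665
prox(0.6073) = sign(0.6073)*max(|0.6073| - 0.66, 0) = 0.0
prox(-2.9722) = sign(-2.9722)*max(|-2.9722| - 0.66, 0) = -2.3122
prox(-8.645) = sign(-8.645)*max(|-8.645| - 0.66, 0) = -7.985
prox(x) = [-6.1665, 0.0, -2.3122, -7.985]
||prox(x)||_1 = 6.1665 + 0.0 + 2.3122 + 7.985 = 16.4637


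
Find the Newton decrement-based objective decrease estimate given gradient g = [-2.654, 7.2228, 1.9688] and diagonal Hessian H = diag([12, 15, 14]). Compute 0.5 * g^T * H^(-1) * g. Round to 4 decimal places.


Step 1: H is diagonal, so H^(-1) * g = [-0.2212, 0.4815, 0.1406].
Step 2: g^T H^(-1) g = sum_i g_i^2 / H_ii
  = (-2.654)^2/12 + (7.2228)^2/15 + (1.9688)^2/14
  = 0.587 + 3.4779 + 0.2769 = 4.3418
Step 3: Objective decrease = 0.5 * g^T H^(-1) g = 2.1709


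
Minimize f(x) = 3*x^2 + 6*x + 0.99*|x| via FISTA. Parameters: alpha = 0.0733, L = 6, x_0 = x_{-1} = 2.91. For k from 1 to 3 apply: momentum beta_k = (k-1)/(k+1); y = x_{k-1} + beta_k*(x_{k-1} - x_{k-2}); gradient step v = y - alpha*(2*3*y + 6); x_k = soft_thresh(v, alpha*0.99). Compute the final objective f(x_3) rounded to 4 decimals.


FISTA on f(x) = 3*x^2 + 6*x + 0.99*|x|
L = 6, alpha = 0.0733
Iteration 1: beta = 0.0, y = 2.91 + 0.0*(2.91 - 2.91) = 2.91
  grad(y) = 23.46, v = y - alpha*grad = 1.1904
  prox(v) = soft_thresh(1.1904, 0.0726) = 1.1178
Iteration 2: beta = 0.3333, y = 1.1178 + 0.3333*(1.1178 - 2.91) = 0.5204
  grad(y) = 9.1225, v = y - alpha*grad = -0.1483
  prox(v) = soft_thresh(-0.1483, 0.0726) = -0.0757
Iteration 3: beta = 0.5, y = -0.0757 + 0.5*(-0.0757 - 1.1178) = -0.6724
  grad(y) = 1.9653, v = y - alpha*grad = -0.8165
  prox(v) = soft_thresh(-0.8165, 0.0726) = -0.7439
f(x_3) = 3*(-0.7439)^2 + 6*(-0.7439) + 0.99*|-0.7439| = -2.0668
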